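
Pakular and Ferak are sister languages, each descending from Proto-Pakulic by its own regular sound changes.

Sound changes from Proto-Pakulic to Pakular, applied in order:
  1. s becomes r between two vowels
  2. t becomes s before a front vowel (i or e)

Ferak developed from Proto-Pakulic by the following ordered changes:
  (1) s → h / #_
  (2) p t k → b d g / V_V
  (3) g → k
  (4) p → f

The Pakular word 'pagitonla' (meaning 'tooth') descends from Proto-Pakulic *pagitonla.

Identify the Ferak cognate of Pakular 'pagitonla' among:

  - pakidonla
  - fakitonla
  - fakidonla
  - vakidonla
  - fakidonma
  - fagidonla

Ferak: *pagitonla > pagidonla > pakidonla > fakidonla  (by intervocalic voicing, unconditioned shift, unconditioned shift)
Only 'fakidonla' matches the regular Ferak development of *pagitonla.

fakidonla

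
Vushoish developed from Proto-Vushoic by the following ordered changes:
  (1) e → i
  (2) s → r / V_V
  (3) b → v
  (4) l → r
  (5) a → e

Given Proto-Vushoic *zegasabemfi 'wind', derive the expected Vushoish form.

zigerevimfi

Vushoish: *zegasabemfi > zigasabimfi > zigarabimfi > zigaravimfi > zigerevimfi  (by vowel merger, rhotacism, unconditioned shift, vowel merger)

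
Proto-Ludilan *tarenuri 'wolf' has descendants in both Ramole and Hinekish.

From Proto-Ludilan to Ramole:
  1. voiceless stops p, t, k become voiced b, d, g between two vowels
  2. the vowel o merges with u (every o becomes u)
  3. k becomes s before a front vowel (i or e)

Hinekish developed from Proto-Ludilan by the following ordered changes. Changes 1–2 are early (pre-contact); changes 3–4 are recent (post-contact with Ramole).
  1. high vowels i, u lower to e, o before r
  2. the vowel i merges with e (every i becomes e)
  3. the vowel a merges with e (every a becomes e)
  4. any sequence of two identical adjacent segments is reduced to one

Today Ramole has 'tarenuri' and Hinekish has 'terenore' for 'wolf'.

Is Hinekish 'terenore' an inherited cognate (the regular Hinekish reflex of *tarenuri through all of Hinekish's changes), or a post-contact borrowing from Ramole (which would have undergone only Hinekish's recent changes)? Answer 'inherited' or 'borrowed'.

If inherited, *tarenuri would pass through all of Hinekish's changes:
Hinekish: start from *tarenuri.
  rule 1 (pre-rhotic lowering): tarenuri → tarenori
  rule 2 (vowel merger): tarenori → tarenore
  rule 3 (vowel merger): tarenore → terenore
  rule 4: no change — terenore
  ⇒ Hinekish terenore
If borrowed from Ramole 'tarenuri' after the early changes, it would undergo only the recent ones:
  rule 3 (vowel merger): tarenuri → terenuri
  rule 4 (degemination): no change (terenuri)
  ⇒ as a loan: terenuri
Hinekish 'terenore' matches the inherited outcome exactly, so it is an inherited cognate, not a loan.

inherited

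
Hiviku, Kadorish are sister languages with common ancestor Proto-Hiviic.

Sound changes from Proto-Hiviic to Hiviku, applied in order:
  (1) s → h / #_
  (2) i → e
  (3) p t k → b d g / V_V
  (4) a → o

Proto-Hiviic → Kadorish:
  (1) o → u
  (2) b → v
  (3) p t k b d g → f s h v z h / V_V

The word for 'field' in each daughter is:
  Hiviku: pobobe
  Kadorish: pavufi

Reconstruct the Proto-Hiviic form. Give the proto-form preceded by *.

*pabopi

Position 4: Hiviku has o, Kadorish has u. Taking the neighbouring segments as reconstructed: Hiviku o could go back to *a or *o; Kadorish u could go back to *o or *u — the one source consistent with every daughter is *o.
Position 6: Hiviku has e, Kadorish has i. Kadorish preserves i here (none of its changes turn any other segment into i), so the proto-segment is *i.
This points to *pabopi. Verify forward in each daughter:
Hiviku: *pabopi > pabope > pabobe > pobobe  (by vowel merger, intervocalic voicing, vowel merger)
Kadorish: start from *pabopi.
  rule 1 (vowel merger): pabopi → pabupi
  rule 2 (unconditioned shift): pabupi → pavupi
  rule 3 (intervocalic lenition): pavupi → pavufi
  ⇒ Kadorish pavufi
Only *pabopi yields all of Hiviku pobobe, Kadorish pavufi.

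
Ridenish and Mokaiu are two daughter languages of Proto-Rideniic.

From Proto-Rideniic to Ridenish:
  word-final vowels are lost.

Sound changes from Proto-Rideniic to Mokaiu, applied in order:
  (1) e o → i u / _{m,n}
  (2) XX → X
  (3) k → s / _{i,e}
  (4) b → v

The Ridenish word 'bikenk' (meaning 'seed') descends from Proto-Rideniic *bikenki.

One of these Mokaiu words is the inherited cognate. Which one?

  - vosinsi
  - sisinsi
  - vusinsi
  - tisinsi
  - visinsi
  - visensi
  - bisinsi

visinsi

Mokaiu: *bikenki
  bikenki → bikinki   [pre-nasal raising]
  bikinki (rule 2 does not apply)
  bikinki → bisinsi   [palatalisation]
  bisinsi → visinsi   [unconditioned shift]
  giving Mokaiu visinsi.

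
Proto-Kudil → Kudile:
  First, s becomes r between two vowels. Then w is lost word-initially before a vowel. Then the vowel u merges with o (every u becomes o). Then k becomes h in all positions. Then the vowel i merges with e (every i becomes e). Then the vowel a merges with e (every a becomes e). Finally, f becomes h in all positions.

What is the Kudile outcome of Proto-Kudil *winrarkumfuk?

enrerhomhoh

Kudile: *winrarkumfuk
  winrarkumfuk (rule 1 does not apply)
  winrarkumfuk → inrarkumfuk   [glide loss]
  inrarkumfuk → inrarkomfok   [vowel merger]
  inrarkomfok → inrarhomfoh   [unconditioned shift]
  inrarhomfoh → enrarhomfoh   [vowel merger]
  enrarhomfoh → enrerhomfoh   [vowel merger]
  enrerhomfoh → enrerhomhoh   [unconditioned shift]
  giving Kudile enrerhomhoh.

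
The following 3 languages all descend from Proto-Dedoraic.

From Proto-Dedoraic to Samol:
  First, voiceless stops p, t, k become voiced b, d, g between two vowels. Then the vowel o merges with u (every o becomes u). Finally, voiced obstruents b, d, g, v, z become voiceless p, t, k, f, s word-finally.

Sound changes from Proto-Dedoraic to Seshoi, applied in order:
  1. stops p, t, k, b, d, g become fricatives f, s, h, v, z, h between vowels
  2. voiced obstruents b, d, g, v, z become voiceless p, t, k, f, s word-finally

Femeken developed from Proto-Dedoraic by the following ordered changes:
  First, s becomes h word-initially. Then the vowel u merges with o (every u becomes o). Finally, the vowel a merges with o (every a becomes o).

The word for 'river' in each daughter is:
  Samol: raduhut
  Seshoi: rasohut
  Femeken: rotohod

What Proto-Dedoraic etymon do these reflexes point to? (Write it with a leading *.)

*ratohud

Position 2: Samol has a, Seshoi has a, Femeken has o. Samol preserves a here (none of its changes turn any other segment into a), so the proto-segment is *a.
Position 6: Samol has u, Seshoi has u, Femeken has o. Seshoi preserves u here (none of its changes turn any other segment into u), so the proto-segment is *u.
This points to *ratohud. Verify forward in each daughter:
Samol: *ratohud
  ratohud → radohud   [intervocalic voicing]
  radohud → raduhud   [vowel merger]
  raduhud → raduhut   [final devoicing]
  giving Samol raduhut.
Seshoi: *ratohud
  ratohud → rasohud   [intervocalic lenition]
  rasohud → rasohut   [final devoicing]
  giving Seshoi rasohut.
Femeken: start from *ratohud.
  rule 1: no change — ratohud
  rule 2 (vowel merger): ratohud → ratohod
  rule 3 (vowel merger): ratohod → rotohod
  ⇒ Femeken rotohod
*ratohud is the unique common source.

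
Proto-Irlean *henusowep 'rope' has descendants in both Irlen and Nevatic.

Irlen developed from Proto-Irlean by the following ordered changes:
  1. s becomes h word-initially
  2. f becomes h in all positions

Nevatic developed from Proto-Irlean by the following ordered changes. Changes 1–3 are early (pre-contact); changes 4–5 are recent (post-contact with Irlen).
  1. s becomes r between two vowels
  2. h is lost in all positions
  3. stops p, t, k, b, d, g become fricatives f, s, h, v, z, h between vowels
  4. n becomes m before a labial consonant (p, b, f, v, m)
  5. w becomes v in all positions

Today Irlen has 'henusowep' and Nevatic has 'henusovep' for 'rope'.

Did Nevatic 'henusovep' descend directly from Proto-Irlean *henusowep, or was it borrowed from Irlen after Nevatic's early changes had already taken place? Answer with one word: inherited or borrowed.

borrowed

If inherited, *henusowep would pass through all of Nevatic's changes:
Nevatic: start from *henusowep.
  rule 1 (rhotacism): henusowep → henurowep
  rule 2 (h-loss): henurowep → enurowep
  rule 3: no change — enurowep
  rule 4: no change — enurowep
  rule 5 (unconditioned shift): enurowep → enurovep
  ⇒ Nevatic enurovep
If borrowed from Irlen 'henusowep' after the early changes, it would undergo only the recent ones:
  rule 4 (nasal place assimilation): no change (henusowep)
  rule 5 (unconditioned shift): henusowep → henusovep
  ⇒ as a loan: henusovep
Nevatic 'henusovep' matches the loan outcome 'henusovep', not the inherited 'enurovep' — it skipped the early Nevatic changes, so it was borrowed from Irlen.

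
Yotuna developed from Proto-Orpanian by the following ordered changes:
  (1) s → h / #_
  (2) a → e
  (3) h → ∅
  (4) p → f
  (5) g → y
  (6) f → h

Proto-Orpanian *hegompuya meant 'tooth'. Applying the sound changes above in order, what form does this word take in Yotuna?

Yotuna: *hegompuya > hegompuye > egompuye > egomfuye > eyomfuye > eyomhuye  (by vowel merger, h-loss, unconditioned shift, unconditioned shift, unconditioned shift)

eyomhuye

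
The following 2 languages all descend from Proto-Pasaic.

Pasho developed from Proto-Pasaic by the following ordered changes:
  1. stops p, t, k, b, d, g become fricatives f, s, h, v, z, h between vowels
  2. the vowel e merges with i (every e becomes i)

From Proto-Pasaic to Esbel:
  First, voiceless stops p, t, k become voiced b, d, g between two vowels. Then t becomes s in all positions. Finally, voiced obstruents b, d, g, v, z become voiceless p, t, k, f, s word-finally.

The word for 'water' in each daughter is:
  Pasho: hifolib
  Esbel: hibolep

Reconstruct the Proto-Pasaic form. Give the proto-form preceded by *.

*hipoleb

Position 3: Pasho has f, Esbel has b. Taking the neighbouring segments as reconstructed: Pasho f could go back to *p or *f; Esbel b could go back to *p or *b — the one source consistent with every daughter is *p.
Position 6: Pasho has i, Esbel has e. Esbel preserves e here (none of its changes turn any other segment into e), so the proto-segment is *e.
This points to *hipoleb. Verify forward in each daughter:
Pasho: *hipoleb
  hipoleb → hifoleb   [intervocalic lenition]
  hifoleb → hifolib   [vowel merger]
  giving Pasho hifolib.
Esbel: *hipoleb
  hipoleb → hiboleb   [intervocalic voicing]
  hiboleb (rule 2 does not apply)
  hiboleb → hibolep   [final devoicing]
  giving Esbel hibolep.
Only *hipoleb yields all of Pasho hifolib, Esbel hibolep.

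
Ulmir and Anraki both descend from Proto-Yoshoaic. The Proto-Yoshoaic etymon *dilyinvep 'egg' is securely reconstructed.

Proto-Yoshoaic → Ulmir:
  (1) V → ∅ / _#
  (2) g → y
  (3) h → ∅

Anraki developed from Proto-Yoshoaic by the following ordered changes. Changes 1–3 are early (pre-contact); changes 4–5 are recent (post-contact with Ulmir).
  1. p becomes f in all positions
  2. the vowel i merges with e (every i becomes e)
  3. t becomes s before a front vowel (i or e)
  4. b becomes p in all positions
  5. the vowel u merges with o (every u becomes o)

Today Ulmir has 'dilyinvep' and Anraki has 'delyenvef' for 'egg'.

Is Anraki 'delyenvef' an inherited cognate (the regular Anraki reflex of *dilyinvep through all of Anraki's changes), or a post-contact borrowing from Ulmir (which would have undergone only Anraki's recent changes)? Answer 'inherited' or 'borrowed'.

inherited

If inherited, *dilyinvep would pass through all of Anraki's changes:
Anraki: *dilyinvep > dilyinvef > delyenvef  (by unconditioned shift, vowel merger)
If borrowed from Ulmir 'dilyinvep' after the early changes, it would undergo only the recent ones:
  rule 4 (unconditioned shift): no change (dilyinvep)
  rule 5 (vowel merger): no change (dilyinvep)
  ⇒ as a loan: dilyinvep
Anraki 'delyenvef' matches the inherited outcome exactly, so it is an inherited cognate, not a loan.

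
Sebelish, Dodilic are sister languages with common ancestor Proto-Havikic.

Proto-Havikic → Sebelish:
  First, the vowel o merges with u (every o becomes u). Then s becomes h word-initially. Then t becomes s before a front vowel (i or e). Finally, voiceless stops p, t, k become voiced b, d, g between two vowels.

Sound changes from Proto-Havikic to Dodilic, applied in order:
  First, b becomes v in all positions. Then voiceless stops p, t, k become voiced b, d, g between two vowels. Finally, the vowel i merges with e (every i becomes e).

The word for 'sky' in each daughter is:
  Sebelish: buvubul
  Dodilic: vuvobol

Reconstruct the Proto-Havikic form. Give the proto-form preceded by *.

*buvopol

Position 4: Sebelish has u, Dodilic has o. Dodilic preserves o here (none of its changes turn any other segment into o), so the proto-segment is *o.
Position 6: Sebelish has u, Dodilic has o. Dodilic preserves o here (none of its changes turn any other segment into o), so the proto-segment is *o.
Position 5: Sebelish has b, Dodilic has b. In Dodilic, b can only continue *p, so the proto-segment is *p.
Continuing position by position gives *buvopol; check it forward:
Sebelish: start from *buvopol.
  rule 1 (vowel merger): buvopol → buvupul
  rule 2: no change — buvupul
  rule 3: no change — buvupul
  rule 4 (intervocalic voicing): buvupul → buvubul
  ⇒ Sebelish buvubul
Dodilic: *buvopol > vuvopol > vuvobol  (by unconditioned shift, intervocalic voicing)
Only *buvopol yields all of Sebelish buvubul, Dodilic vuvobol.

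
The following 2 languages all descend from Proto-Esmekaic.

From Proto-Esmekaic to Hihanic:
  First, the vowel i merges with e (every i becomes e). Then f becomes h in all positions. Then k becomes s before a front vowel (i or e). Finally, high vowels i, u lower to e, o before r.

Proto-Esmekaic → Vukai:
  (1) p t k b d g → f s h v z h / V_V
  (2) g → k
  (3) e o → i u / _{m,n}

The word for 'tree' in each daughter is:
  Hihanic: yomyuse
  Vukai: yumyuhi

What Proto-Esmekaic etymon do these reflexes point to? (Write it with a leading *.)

Position 2: Hihanic has o, Vukai has u. Taking the neighbouring segments as reconstructed: Hihanic o can only go back to *o; Vukai u could go back to *o or *u — the one source consistent with every daughter is *o.
Position 6: Hihanic has s, Vukai has h. Taking the neighbouring segments as reconstructed: Hihanic s could go back to *k or *s; Vukai h could go back to *k or *g or *h — the one source consistent with every daughter is *k.
Position 7: Hihanic has e, Vukai has i. Taking the neighbouring segments as reconstructed: Hihanic e could go back to *e or *i; Vukai i can only go back to *i — the one source consistent with every daughter is *i.
Continuing position by position gives *yomyuki; check it forward:
Hihanic: *yomyuki > yomyuke > yomyuse  (by vowel merger, palatalisation)
Vukai: start from *yomyuki.
  rule 1 (intervocalic lenition): yomyuki → yomyuhi
  rule 2: no change — yomyuhi
  rule 3 (pre-nasal raising): yomyuhi → yumyuhi
  ⇒ Vukai yumyuhi
*yomyuki is the unique common source.

*yomyuki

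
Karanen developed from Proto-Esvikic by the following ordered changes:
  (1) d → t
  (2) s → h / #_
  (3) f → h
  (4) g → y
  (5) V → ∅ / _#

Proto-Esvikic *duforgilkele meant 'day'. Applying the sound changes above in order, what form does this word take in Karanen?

Karanen: *duforgilkele > tuforgilkele > tuhorgilkele > tuhoryilkele > tuhoryilkel  (by unconditioned shift, unconditioned shift, unconditioned shift, apocope)

tuhoryilkel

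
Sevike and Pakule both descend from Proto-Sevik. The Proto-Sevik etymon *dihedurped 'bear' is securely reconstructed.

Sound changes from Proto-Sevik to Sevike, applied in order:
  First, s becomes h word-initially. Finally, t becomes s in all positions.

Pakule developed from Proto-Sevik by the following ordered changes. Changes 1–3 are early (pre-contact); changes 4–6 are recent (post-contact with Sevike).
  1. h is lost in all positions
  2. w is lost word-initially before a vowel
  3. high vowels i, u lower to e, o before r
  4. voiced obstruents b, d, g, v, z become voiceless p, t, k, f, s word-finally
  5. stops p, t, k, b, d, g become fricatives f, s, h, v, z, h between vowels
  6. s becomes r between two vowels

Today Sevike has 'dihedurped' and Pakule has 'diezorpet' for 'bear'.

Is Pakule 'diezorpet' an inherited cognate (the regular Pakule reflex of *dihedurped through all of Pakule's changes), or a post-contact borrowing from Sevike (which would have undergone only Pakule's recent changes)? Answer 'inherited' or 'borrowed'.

If inherited, *dihedurped would pass through all of Pakule's changes:
Pakule: start from *dihedurped.
  rule 1 (h-loss): dihedurped → diedurped
  rule 2: no change — diedurped
  rule 3 (pre-rhotic lowering): diedurped → diedorped
  rule 4 (final devoicing): diedorped → diedorpet
  rule 5 (intervocalic lenition): diedorpet → diezorpet
  rule 6: no change — diezorpet
  ⇒ Pakule diezorpet
If borrowed from Sevike 'dihedurped' after the early changes, it would undergo only the recent ones:
  rule 4 (final devoicing): dihedurped → dihedurpet
  rule 5 (intervocalic lenition): dihedurpet → dihezurpet
  rule 6 (rhotacism): no change (dihezurpet)
  ⇒ as a loan: dihezurpet
Pakule 'diezorpet' matches the inherited outcome exactly, so it is an inherited cognate, not a loan.

inherited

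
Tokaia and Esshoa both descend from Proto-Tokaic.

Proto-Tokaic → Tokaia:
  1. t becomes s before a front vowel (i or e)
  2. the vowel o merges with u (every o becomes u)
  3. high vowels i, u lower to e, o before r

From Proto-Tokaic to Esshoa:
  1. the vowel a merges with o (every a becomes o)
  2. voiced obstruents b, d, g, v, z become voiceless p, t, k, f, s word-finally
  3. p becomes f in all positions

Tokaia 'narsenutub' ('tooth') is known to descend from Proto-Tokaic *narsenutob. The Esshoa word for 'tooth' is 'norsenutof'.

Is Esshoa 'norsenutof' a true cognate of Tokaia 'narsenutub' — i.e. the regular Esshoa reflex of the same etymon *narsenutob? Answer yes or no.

yes

Derive the expected Esshoa reflex of *narsenutob:
Esshoa: start from *narsenutob.
  rule 1 (vowel merger): narsenutob → norsenutob
  rule 2 (final devoicing): norsenutob → norsenutop
  rule 3 (unconditioned shift): norsenutop → norsenutof
  ⇒ Esshoa norsenutof
Esshoa 'norsenutof' matches the regular reflex exactly, so the pair is cognate.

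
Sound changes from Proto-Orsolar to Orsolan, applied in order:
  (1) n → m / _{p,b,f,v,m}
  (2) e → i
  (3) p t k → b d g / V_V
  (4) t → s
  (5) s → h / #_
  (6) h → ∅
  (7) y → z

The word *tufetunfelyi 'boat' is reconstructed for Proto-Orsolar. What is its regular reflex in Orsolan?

ufidumfilzi

Orsolan: start from *tufetunfelyi.
  rule 1 (nasal place assimilation): tufetunfelyi → tufetumfelyi
  rule 2 (vowel merger): tufetumfelyi → tufitumfilyi
  rule 3 (intervocalic voicing): tufitumfilyi → tufidumfilyi
  rule 4 (unconditioned shift): tufidumfilyi → sufidumfilyi
  rule 5 (debuccalisation): sufidumfilyi → hufidumfilyi
  rule 6 (h-loss): hufidumfilyi → ufidumfilyi
  rule 7 (unconditioned shift): ufidumfilyi → ufidumfilzi
  ⇒ Orsolan ufidumfilzi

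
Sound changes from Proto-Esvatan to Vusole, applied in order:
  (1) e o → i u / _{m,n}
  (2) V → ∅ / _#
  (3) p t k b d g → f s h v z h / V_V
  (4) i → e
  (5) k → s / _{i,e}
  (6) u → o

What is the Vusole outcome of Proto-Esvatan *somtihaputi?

Vusole: start from *somtihaputi.
  rule 1 (pre-nasal raising): somtihaputi → sumtihaputi
  rule 2 (apocope): sumtihaputi → sumtihaput
  rule 3 (intervocalic lenition): sumtihaput → sumtihafut
  rule 4 (vowel merger): sumtihafut → sumtehafut
  rule 5: no change — sumtehafut
  rule 6 (vowel merger): sumtehafut → somtehafot
  ⇒ Vusole somtehafot

somtehafot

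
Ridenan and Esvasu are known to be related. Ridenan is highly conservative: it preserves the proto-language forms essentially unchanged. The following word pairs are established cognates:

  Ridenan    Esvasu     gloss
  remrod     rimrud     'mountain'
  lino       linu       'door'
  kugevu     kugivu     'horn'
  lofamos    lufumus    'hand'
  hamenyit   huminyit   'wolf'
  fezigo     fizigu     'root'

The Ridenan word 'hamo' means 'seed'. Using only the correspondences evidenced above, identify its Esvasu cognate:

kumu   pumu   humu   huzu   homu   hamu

humu

lofamos ~ lufumus, hamenyit ~ huminyit — Ridenan a corresponds to Esvasu u after a consonant, before a nasal.
lino ~ linu, fezigo ~ fizigu — Ridenan o corresponds to Esvasu u word-finally.
Applying these to Ridenan 'hamo':
  hamo → humo   (a→u after a consonant, before a nasal)
  humo → humu   (o→u word-finally)
So the Esvasu cognate is 'humu'.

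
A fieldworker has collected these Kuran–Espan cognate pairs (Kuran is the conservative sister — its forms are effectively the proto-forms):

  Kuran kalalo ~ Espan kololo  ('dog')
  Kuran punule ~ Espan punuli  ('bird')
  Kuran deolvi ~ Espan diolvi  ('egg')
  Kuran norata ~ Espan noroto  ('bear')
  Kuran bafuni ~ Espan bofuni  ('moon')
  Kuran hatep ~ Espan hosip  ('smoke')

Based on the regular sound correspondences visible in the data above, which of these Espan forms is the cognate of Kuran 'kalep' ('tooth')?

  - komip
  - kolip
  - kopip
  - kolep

kalalo ~ kololo, norata ~ noroto — Kuran a corresponds to Espan o after a consonant, before a consonant other than r, m, n, p, b, f, v.
hatep ~ hosip — Kuran e corresponds to Espan i after a consonant, before a labial obstruent.
Applying these to Kuran 'kalep':
  kalep → kolep   (a→o after a consonant, before a consonant other than r, m, n, p, b, f, v)
  kolep → kolip   (e→i after a consonant, before a labial obstruent)
So the Espan cognate is 'kolip'.

kolip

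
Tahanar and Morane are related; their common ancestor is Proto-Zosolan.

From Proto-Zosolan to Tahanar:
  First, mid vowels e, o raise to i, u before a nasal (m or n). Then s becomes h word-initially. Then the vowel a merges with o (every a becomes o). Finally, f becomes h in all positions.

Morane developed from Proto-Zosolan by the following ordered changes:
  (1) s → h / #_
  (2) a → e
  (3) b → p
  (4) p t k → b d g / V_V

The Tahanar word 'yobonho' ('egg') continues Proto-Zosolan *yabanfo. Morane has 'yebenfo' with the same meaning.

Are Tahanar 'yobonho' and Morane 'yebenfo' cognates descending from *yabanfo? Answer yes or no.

yes

Derive the expected Morane reflex of *yabanfo:
Morane: start from *yabanfo.
  rule 1: no change — yabanfo
  rule 2 (vowel merger): yabanfo → yebenfo
  rule 3 (unconditioned shift): yebenfo → yepenfo
  rule 4 (intervocalic voicing): yepenfo → yebenfo
  ⇒ Morane yebenfo
Morane 'yebenfo' matches the regular reflex exactly, so the pair is cognate.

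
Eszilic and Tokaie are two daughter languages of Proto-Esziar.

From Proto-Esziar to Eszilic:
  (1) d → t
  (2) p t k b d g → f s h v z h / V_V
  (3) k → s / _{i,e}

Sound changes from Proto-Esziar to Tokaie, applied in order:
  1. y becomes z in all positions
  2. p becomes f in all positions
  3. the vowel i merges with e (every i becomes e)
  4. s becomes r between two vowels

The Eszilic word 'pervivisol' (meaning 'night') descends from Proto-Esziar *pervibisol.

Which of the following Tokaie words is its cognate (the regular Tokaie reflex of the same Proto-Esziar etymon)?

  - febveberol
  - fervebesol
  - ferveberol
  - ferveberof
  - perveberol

Tokaie: *pervibisol
  pervibisol (rule 1 does not apply)
  pervibisol → fervibisol   [unconditioned shift]
  fervibisol → fervebesol   [vowel merger]
  fervebesol → ferveberol   [rhotacism]
  giving Tokaie ferveberol.
The other candidates each miss or misapply at least one Tokaie change.

ferveberol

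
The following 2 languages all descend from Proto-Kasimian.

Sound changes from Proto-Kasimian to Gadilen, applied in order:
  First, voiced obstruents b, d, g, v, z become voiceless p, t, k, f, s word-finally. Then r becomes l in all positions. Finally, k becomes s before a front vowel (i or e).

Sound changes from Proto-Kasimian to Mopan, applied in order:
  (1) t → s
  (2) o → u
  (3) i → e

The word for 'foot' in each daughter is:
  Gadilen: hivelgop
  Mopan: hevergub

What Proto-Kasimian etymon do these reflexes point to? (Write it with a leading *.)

Position 5: Gadilen has l, Mopan has r. Mopan preserves r here (none of its changes turn any other segment into r), so the proto-segment is *r.
Position 2: Gadilen has i, Mopan has e. Gadilen preserves i here (none of its changes turn any other segment into i), so the proto-segment is *i.
This points to *hivergob. Verify forward in each daughter:
Gadilen: *hivergob > hivergop > hivelgop  (by final devoicing, unconditioned shift)
Mopan: start from *hivergob.
  rule 1: no change — hivergob
  rule 2 (vowel merger): hivergob → hivergub
  rule 3 (vowel merger): hivergub → hevergub
  ⇒ Mopan hevergub
Only *hivergob yields all of Gadilen hivelgop, Mopan hevergub.

*hivergob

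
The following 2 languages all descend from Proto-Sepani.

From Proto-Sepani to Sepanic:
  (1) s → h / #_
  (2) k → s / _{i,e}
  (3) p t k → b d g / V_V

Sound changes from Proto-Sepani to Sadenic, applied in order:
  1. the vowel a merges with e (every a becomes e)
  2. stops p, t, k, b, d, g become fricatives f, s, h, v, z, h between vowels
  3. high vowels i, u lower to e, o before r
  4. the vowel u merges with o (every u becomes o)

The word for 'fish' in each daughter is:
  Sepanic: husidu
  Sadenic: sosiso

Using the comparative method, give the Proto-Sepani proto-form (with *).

*susitu

Position 6: Sepanic has u, Sadenic has o. Sepanic preserves u here (none of its changes turn any other segment into u), so the proto-segment is *u.
Position 1: Sepanic has h, Sadenic has s. Taking the neighbouring segments as reconstructed: Sepanic h could go back to *s or *h; Sadenic s can only go back to *s — the one source consistent with every daughter is *s.
Position 2: Sepanic has u, Sadenic has o. Sepanic preserves u here (none of its changes turn any other segment into u), so the proto-segment is *u.
This points to *susitu. Verify forward in each daughter:
Sepanic: start from *susitu.
  rule 1 (debuccalisation): susitu → husitu
  rule 2: no change — husitu
  rule 3 (intervocalic voicing): husitu → husidu
  ⇒ Sepanic husidu
Sadenic: *susitu > susisu > sosiso  (by intervocalic lenition, vowel merger)
No other proto-form is consistent with every reflex, so the reconstruction is *susitu.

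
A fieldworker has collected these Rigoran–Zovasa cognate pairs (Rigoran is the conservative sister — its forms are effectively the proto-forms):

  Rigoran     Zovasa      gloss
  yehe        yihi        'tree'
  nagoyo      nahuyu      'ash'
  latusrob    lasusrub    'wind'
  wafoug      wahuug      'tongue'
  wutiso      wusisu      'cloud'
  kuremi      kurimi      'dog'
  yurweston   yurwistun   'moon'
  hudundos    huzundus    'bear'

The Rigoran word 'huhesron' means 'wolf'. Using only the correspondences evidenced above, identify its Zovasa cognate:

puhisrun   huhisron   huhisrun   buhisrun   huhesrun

huhisrun

yehe ~ yihi, yurweston ~ yurwistun — Rigoran e corresponds to Zovasa i after a consonant, before a consonant other than r, m, n, p, b, f, v.
yurweston ~ yurwistun — Rigoran o corresponds to Zovasa u after a consonant, before a nasal.
Applying these to Rigoran 'huhesron':
  huhesron → huhisron   (e→i after a consonant, before a consonant other than r, m, n, p, b, f, v)
  huhisron → huhisrun   (o→u after a consonant, before a nasal)
So the Zovasa cognate is 'huhisrun'.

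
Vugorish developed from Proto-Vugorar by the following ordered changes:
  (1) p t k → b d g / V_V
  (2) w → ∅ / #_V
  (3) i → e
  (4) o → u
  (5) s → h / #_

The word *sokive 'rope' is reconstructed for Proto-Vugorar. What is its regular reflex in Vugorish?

hugeve

Vugorish: *sokive
  sokive → sogive   [intervocalic voicing]
  sogive (rule 2 does not apply)
  sogive → sogeve   [vowel merger]
  sogeve → sugeve   [vowel merger]
  sugeve → hugeve   [debuccalisation]
  giving Vugorish hugeve.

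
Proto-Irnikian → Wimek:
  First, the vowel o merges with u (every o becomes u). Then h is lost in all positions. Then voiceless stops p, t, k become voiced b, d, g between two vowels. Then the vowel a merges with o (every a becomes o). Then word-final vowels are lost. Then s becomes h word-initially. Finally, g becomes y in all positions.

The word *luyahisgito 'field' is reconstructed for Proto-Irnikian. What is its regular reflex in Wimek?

Wimek: start from *luyahisgito.
  rule 1 (vowel merger): luyahisgito → luyahisgitu
  rule 2 (h-loss): luyahisgitu → luyaisgitu
  rule 3 (intervocalic voicing): luyaisgitu → luyaisgidu
  rule 4 (vowel merger): luyaisgidu → luyoisgidu
  rule 5 (apocope): luyoisgidu → luyoisgid
  rule 6: no change — luyoisgid
  rule 7 (unconditioned shift): luyoisgid → luyoisyid
  ⇒ Wimek luyoisyid

luyoisyid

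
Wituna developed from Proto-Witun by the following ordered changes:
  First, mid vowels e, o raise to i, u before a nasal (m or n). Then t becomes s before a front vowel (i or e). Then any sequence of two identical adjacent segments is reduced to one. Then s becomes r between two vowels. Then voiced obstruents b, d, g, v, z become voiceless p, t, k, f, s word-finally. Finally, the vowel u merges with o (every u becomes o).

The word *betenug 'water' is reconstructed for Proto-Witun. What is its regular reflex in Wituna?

berinok

Wituna: *betenug > betinug > besinug > berinug > berinuk > berinok  (by pre-nasal raising, palatalisation, rhotacism, final devoicing, vowel merger)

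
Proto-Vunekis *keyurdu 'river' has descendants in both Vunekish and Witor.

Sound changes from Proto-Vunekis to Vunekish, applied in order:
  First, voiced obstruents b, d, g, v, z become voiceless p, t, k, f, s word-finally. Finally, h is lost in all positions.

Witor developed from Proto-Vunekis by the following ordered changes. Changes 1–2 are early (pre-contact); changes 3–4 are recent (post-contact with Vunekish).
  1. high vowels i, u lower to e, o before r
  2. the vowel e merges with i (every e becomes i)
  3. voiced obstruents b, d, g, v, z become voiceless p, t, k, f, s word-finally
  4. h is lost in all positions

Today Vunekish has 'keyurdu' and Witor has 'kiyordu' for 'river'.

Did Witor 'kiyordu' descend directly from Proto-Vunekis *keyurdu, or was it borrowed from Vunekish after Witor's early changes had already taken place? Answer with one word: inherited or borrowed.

If inherited, *keyurdu would pass through all of Witor's changes:
Witor: start from *keyurdu.
  rule 1 (pre-rhotic lowering): keyurdu → keyordu
  rule 2 (vowel merger): keyordu → kiyordu
  rule 3: no change — kiyordu
  rule 4: no change — kiyordu
  ⇒ Witor kiyordu
If borrowed from Vunekish 'keyurdu' after the early changes, it would undergo only the recent ones:
  rule 3 (final devoicing): no change (keyurdu)
  rule 4 (h-loss): no change (keyurdu)
  ⇒ as a loan: keyurdu
Witor 'kiyordu' matches the inherited outcome exactly, so it is an inherited cognate, not a loan.

inherited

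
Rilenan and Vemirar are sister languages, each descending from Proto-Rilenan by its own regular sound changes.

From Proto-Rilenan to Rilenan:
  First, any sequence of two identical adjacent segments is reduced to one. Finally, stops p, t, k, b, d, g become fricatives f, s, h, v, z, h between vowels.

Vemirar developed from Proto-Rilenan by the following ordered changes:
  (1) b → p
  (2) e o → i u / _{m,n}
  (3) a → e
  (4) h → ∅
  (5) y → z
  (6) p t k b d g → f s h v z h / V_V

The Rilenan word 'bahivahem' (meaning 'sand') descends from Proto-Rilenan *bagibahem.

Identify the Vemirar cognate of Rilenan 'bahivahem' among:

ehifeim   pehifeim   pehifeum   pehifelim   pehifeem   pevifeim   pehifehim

pehifeim

Vemirar: *bagibahem > pagipahem > pagipahim > pegipehim > pegipeim > pehifeim  (by unconditioned shift, pre-nasal raising, vowel merger, h-loss, intervocalic lenition)
The other candidates each miss or misapply at least one Vemirar change.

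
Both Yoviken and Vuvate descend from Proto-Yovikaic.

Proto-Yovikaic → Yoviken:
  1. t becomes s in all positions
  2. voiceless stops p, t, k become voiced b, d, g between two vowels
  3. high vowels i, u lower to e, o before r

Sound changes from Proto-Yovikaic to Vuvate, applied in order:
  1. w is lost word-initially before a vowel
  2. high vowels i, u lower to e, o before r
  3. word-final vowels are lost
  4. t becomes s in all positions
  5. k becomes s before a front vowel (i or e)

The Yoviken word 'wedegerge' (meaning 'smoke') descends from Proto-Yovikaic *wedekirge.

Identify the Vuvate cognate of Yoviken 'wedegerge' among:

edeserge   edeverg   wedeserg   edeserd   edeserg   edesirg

Vuvate: *wedekirge
  wedekirge → edekirge   [glide loss]
  edekirge → edekerge   [pre-rhotic lowering]
  edekerge → edekerg   [apocope]
  edekerg (rule 4 does not apply)
  edekerg → edeserg   [palatalisation]
  giving Vuvate edeserg.
The other candidates each miss or misapply at least one Vuvate change.

edeserg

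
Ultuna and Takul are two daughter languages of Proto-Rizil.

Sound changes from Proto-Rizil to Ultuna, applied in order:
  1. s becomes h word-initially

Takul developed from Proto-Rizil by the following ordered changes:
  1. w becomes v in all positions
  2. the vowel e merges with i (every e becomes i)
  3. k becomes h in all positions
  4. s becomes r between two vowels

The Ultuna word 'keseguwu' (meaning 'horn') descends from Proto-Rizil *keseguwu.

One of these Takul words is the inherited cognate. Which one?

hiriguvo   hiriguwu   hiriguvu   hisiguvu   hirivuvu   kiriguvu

hiriguvu

Takul: start from *keseguwu.
  rule 1 (unconditioned shift): keseguwu → keseguvu
  rule 2 (vowel merger): keseguvu → kisiguvu
  rule 3 (unconditioned shift): kisiguvu → hisiguvu
  rule 4 (rhotacism): hisiguvu → hiriguvu
  ⇒ Takul hiriguvu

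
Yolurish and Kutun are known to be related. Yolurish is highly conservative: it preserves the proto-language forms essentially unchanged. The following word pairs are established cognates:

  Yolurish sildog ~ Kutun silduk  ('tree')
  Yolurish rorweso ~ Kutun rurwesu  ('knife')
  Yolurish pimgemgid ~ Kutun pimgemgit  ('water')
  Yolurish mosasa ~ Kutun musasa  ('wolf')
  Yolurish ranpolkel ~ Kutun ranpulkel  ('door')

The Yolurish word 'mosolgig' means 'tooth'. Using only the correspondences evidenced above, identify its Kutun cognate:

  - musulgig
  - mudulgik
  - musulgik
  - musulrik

sildog ~ silduk, mosasa ~ musasa — Yolurish o corresponds to Kutun u after a consonant, before a consonant other than r, m, n, p, b, f, v.
sildog ~ silduk — Yolurish g corresponds to Kutun k word-finally.
Applying these to Yolurish 'mosolgig':
  mosolgig → musolgig   (o→u after a consonant, before a consonant other than r, m, n, p, b, f, v)
  musolgig → musulgig   (o→u after a consonant, before a consonant other than r, m, n, p, b, f, v)
  musulgig → musulgik   (g→k word-finally)
So the Kutun cognate is 'musulgik'.

musulgik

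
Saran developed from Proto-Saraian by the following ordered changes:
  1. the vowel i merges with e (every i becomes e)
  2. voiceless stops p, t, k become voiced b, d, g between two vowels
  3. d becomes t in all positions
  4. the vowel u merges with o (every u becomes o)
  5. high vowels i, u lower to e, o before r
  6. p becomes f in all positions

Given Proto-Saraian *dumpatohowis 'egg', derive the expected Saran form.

Saran: *dumpatohowis
  dumpatohowis → dumpatohowes   [vowel merger]
  dumpatohowes → dumpadohowes   [intervocalic voicing]
  dumpadohowes → tumpatohowes   [unconditioned shift]
  tumpatohowes → tompatohowes   [vowel merger]
  tompatohowes (rule 5 does not apply)
  tompatohowes → tomfatohowes   [unconditioned shift]
  giving Saran tomfatohowes.

tomfatohowes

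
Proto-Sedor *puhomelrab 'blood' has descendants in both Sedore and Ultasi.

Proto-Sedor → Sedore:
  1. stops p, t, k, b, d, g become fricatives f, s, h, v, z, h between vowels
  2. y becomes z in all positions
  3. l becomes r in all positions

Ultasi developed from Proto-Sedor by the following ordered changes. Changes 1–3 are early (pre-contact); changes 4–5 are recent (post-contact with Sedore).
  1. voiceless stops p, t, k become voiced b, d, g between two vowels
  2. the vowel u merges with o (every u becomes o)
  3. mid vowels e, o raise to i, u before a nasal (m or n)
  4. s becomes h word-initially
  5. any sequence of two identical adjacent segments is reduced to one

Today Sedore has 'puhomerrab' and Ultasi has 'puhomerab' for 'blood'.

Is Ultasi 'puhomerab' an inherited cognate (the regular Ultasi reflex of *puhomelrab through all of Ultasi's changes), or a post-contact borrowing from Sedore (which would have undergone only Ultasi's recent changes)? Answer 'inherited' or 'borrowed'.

borrowed

If inherited, *puhomelrab would pass through all of Ultasi's changes:
Ultasi: start from *puhomelrab.
  rule 1: no change — puhomelrab
  rule 2 (vowel merger): puhomelrab → pohomelrab
  rule 3 (pre-nasal raising): pohomelrab → pohumelrab
  rule 4: no change — pohumelrab
  rule 5: no change — pohumelrab
  ⇒ Ultasi pohumelrab
If borrowed from Sedore 'puhomerrab' after the early changes, it would undergo only the recent ones:
  rule 4 (debuccalisation): no change (puhomerrab)
  rule 5 (degemination): puhomerrab → puhomerab
  ⇒ as a loan: puhomerab
Ultasi 'puhomerab' matches the loan outcome 'puhomerab', not the inherited 'pohumelrab' — it skipped the early Ultasi changes, so it was borrowed from Sedore.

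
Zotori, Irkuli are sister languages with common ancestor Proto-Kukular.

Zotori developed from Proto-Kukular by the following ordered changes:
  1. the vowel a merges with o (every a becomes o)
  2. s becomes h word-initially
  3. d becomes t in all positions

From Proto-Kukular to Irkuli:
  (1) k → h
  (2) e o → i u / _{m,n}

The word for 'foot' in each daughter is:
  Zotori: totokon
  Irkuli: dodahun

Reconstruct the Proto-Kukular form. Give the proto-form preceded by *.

*dodakon

Position 3: Zotori has t, Irkuli has d. Irkuli preserves d here (none of its changes turn any other segment into d), so the proto-segment is *d.
Position 1: Zotori has t, Irkuli has d. Irkuli preserves d here (none of its changes turn any other segment into d), so the proto-segment is *d.
Position 4: Zotori has o, Irkuli has a. Irkuli preserves a here (none of its changes turn any other segment into a), so the proto-segment is *a.
Continuing position by position gives *dodakon; check it forward:
Zotori: *dodakon
  dodakon → dodokon   [vowel merger]
  dodokon (rule 2 does not apply)
  dodokon → totokon   [unconditioned shift]
  giving Zotori totokon.
Irkuli: *dodakon
  dodakon → dodahon   [unconditioned shift]
  dodahon → dodahun   [pre-nasal raising]
  giving Irkuli dodahun.
Only *dodakon yields all of Zotori totokon, Irkuli dodahun.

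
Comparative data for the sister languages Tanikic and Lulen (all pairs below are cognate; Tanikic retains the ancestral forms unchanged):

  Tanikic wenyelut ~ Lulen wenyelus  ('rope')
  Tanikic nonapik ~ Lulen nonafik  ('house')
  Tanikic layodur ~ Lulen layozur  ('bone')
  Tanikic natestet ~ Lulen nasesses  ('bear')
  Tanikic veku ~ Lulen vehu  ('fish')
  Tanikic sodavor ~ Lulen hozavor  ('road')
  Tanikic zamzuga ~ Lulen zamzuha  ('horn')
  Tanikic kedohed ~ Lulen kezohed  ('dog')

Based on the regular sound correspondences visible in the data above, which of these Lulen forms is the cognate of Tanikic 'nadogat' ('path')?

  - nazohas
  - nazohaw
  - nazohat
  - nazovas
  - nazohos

nazohas

kedohed ~ kezohed — Tanikic d corresponds to Lulen z between vowels (before a back vowel).
zamzuga ~ zamzuha — Tanikic g corresponds to Lulen h between vowels (before a back vowel).
wenyelut ~ wenyelus, natestet ~ nasesses — Tanikic t corresponds to Lulen s word-finally.
Applying these to Tanikic 'nadogat':
  nadogat → nazogat   (d→z between vowels (before a back vowel))
  nazogat → nazohat   (g→h between vowels (before a back vowel))
  nazohat → nazohas   (t→s word-finally)
So the Lulen cognate is 'nazohas'.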